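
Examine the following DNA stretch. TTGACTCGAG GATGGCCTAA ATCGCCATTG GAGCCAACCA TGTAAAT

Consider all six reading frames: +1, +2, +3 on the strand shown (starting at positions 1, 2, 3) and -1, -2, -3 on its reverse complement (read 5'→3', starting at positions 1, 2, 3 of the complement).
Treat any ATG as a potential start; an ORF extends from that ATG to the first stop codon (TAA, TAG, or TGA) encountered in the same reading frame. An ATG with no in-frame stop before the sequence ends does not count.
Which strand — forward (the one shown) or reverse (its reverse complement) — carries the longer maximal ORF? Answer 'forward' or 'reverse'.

reverse

Reverse complement (5'→3'): ATTTACATGGTTGGCTCCAATGGCGATTTAGGCCATCCTCGAGTCAA
Frame +1: TTG ACT CGA GGA TGG CCT AAA TCG CCA TTG GAG CCA ACC ATG TAA — ATG at 40, stop TAA at 43 → 6 nt.
Frame +2: TGA CTC GAG GAT GGC CTA AAT CGC CAT TGG AGC CAA CCA TGT AAA — no ATG→stop ORF.
Frame +3: GAC TCG AGG ATG GCC TAA ATC GCC ATT GGA GCC AAC CAT GTA AAT — ATG at 12, stop TAA at 18 → 9 nt.
Frame -1: ATT TAC ATG GTT GGC TCC AAT GGC GAT TTA GGC CAT CCT CGA GTC — no ATG→stop ORF.
Frame -2: TTT ACA TGG TTG GCT CCA ATG GCG ATT TAG GCC ATC CTC GAG TCA — ATG at 20, stop TAG at 29 → 12 nt.
Frame -3: TTA CAT GGT TGG CTC CAA TGG CGA TTT AGG CCA TCC TCG AGT CAA — no ATG→stop ORF.
Forward-strand max 9 nt; reverse-strand max 12 nt. The reverse strand has the longer ORF.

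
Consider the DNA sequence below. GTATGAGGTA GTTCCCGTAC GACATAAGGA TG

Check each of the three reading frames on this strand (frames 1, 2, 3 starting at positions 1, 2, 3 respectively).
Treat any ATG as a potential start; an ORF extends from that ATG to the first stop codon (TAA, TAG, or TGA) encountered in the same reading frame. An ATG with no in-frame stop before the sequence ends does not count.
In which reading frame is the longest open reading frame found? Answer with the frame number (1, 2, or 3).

Frame 1: GTA TGA GGT AGT TCC CGT ACG ACA TAA GGA — no ATG→stop ORF.
Frame 2: TAT GAG GTA GTT CCC GTA CGA CAT AAG GAT — no ATG→stop ORF.
Frame 3: ATG AGG TAG TTC CCG TAC GAC ATA AGG ATG — ATG at 3, stop TAG at 9 → 9 nt.
Longest ORF is 9 nt in frame 3 (positions 3–11).

3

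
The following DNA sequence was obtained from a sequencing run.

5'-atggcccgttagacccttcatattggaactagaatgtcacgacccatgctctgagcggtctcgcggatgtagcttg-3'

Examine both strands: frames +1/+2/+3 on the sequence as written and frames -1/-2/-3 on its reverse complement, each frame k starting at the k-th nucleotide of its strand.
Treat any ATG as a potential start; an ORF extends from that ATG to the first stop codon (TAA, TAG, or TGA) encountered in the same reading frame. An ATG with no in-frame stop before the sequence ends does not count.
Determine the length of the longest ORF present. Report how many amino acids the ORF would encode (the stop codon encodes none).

Reverse complement (5'→3'): CAAGCTACATCCGCGAGACCGCTCAGAGCATGGGTCGTGACATTCTAGTTCCAATATGAAGGGTCTAACGGGCCAT
Frame +1: ATG GCC CGT TAG ACC CTT CAT ATT GGA ACT AGA ATG TCA CGA CCC ATG CTC TGA GCG GTC TCG CGG ATG TAG CTT — ATG at 1, stop TAG at 10 → 12 nt; ATG at 34, stop TGA at 52 → 21 nt; ATG at 46, stop TGA at 52 → 9 nt; ATG at 67, stop TAG at 70 → 6 nt.
Frame +2: TGG CCC GTT AGA CCC TTC ATA TTG GAA CTA GAA TGT CAC GAC CCA TGC TCT GAG CGG TCT CGC GGA TGT AGC TTG — no ATG→stop ORF.
Frame +3: GGC CCG TTA GAC CCT TCA TAT TGG AAC TAG AAT GTC ACG ACC CAT GCT CTG AGC GGT CTC GCG GAT GTA GCT — no ATG→stop ORF.
Frame -1: CAA GCT ACA TCC GCG AGA CCG CTC AGA GCA TGG GTC GTG ACA TTC TAG TTC CAA TAT GAA GGG TCT AAC GGG CCA — no ATG→stop ORF.
Frame -2: AAG CTA CAT CCG CGA GAC CGC TCA GAG CAT GGG TCG TGA CAT TCT AGT TCC AAT ATG AAG GGT CTA ACG GGC CAT — no ATG→stop ORF.
Frame -3: AGC TAC ATC CGC GAG ACC GCT CAG AGC ATG GGT CGT GAC ATT CTA GTT CCA ATA TGA AGG GTC TAA CGG GCC — ATG at 30, stop TGA at 57 → 30 nt.
Longest: frame -3, positions 30–59, 30 nt = 10 codons = 9 aa. → 9 amino acids.

9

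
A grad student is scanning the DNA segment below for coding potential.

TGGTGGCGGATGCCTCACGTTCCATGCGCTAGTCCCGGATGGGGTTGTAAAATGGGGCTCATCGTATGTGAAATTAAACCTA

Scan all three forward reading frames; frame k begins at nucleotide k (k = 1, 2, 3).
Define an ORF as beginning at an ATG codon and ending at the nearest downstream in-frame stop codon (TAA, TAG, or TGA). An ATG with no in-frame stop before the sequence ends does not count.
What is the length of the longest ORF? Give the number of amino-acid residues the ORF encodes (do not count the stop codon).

3

Frame 1: TGG TGG CGG ATG CCT CAC GTT CCA TGC GCT AGT CCC GGA TGG GGT TGT AAA ATG GGG CTC ATC GTA TGT GAA ATT AAA CCT — no ATG→stop ORF.
Frame 2: GGT GGC GGA TGC CTC ACG TTC CAT GCG CTA GTC CCG GAT GGG GTT GTA AAA TGG GGC TCA TCG TAT GTG AAA TTA AAC CTA — no ATG→stop ORF.
Frame 3: GTG GCG GAT GCC TCA CGT TCC ATG CGC TAG TCC CGG ATG GGG TTG TAA AAT GGG GCT CAT CGT ATG TGA AAT TAA ACC — ATG at 24, stop TAG at 30 → 9 nt; ATG at 39, stop TAA at 48 → 12 nt; ATG at 66, stop TGA at 69 → 6 nt.
Longest: frame 3, positions 39–50, 12 nt = 4 codons = 3 aa. → 3 amino acids.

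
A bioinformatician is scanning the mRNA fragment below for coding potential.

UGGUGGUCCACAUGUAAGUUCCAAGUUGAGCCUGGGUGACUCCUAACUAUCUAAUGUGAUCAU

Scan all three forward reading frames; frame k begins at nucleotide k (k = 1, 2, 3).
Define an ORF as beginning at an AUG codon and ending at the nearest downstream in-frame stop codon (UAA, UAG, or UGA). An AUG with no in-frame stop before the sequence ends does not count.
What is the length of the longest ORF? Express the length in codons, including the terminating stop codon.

Frame 1: UGG UGG UCC ACA UGU AAG UUC CAA GUU GAG CCU GGG UGA CUC CUA ACU AUC UAA UGU GAU CAU — no AUG→stop ORF.
Frame 2: GGU GGU CCA CAU GUA AGU UCC AAG UUG AGC CUG GGU GAC UCC UAA CUA UCU AAU GUG AUC — no AUG→stop ORF.
Frame 3: GUG GUC CAC AUG UAA GUU CCA AGU UGA GCC UGG GUG ACU CCU AAC UAU CUA AUG UGA UCA — AUG at 12, stop UAA at 15 → 6 nt; AUG at 54, stop UGA at 57 → 6 nt.
Longest: frame 3, positions 12–17, 6 nt = 2 codons = 1 aa. → 2 codons.

2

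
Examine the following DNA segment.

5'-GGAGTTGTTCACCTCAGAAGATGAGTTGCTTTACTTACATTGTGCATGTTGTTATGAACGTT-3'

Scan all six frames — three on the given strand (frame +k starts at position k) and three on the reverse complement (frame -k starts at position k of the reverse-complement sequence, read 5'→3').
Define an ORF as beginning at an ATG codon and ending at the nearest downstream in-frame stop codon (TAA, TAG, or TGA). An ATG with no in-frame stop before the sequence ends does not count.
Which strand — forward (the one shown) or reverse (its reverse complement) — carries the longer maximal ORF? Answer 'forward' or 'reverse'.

reverse

Reverse complement (5'→3'): AACGTTCATAACAACATGCACAATGTAAGTAAAGCAACTCATCTTCTGAGGTGAACAACTCC
Frame +1: GGA GTT GTT CAC CTC AGA AGA TGA GTT GCT TTA CTT ACA TTG TGC ATG TTG TTA TGA ACG — ATG at 46, stop TGA at 55 → 12 nt.
Frame +2: GAG TTG TTC ACC TCA GAA GAT GAG TTG CTT TAC TTA CAT TGT GCA TGT TGT TAT GAA CGT — no ATG→stop ORF.
Frame +3: AGT TGT TCA CCT CAG AAG ATG AGT TGC TTT ACT TAC ATT GTG CAT GTT GTT ATG AAC GTT — no ATG→stop ORF.
Frame -1: AAC GTT CAT AAC AAC ATG CAC AAT GTA AGT AAA GCA ACT CAT CTT CTG AGG TGA ACA ACT — ATG at 16, stop TGA at 52 → 39 nt.
Frame -2: ACG TTC ATA ACA ACA TGC ACA ATG TAA GTA AAG CAA CTC ATC TTC TGA GGT GAA CAA CTC — ATG at 23, stop TAA at 26 → 6 nt.
Frame -3: CGT TCA TAA CAA CAT GCA CAA TGT AAG TAA AGC AAC TCA TCT TCT GAG GTG AAC AAC TCC — no ATG→stop ORF.
Forward-strand max 12 nt; reverse-strand max 39 nt. The reverse strand has the longer ORF.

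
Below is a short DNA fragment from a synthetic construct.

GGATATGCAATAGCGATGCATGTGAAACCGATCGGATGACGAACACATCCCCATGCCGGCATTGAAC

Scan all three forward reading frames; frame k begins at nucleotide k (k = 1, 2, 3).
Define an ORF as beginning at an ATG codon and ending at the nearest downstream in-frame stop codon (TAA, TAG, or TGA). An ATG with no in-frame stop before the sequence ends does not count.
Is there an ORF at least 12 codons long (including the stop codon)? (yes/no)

no

Frame 1: GGA TAT GCA ATA GCG ATG CAT GTG AAA CCG ATC GGA TGA CGA ACA CAT CCC CAT GCC GGC ATT GAA — ATG at 16, stop TGA at 37 → 24 nt.
Frame 2: GAT ATG CAA TAG CGA TGC ATG TGA AAC CGA TCG GAT GAC GAA CAC ATC CCC ATG CCG GCA TTG AAC — ATG at 5, stop TAG at 11 → 9 nt; ATG at 20, stop TGA at 23 → 6 nt.
Frame 3: ATA TGC AAT AGC GAT GCA TGT GAA ACC GAT CGG ATG ACG AAC ACA TCC CCA TGC CGG CAT TGA — ATG at 36, stop TGA at 63 → 30 nt.
Largest ORF found is 10 codons < 12, so no.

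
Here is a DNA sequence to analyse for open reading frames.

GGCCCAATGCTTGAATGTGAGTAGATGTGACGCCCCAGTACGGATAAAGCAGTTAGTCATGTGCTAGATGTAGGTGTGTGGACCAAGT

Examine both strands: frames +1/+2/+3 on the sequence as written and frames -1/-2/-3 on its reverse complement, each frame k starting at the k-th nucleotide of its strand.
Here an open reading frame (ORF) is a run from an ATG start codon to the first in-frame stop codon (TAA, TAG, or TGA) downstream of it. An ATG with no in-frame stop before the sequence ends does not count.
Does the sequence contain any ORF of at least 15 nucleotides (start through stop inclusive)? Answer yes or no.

yes

Reverse complement (5'→3'): ACTTGGTCCACACACCTACATCTAGCACATGACTAACTGCTTTATCCGTACTGGGGCGTCACATCTACTCACATTCAAGCATTGGGCC
Frame +1: GGC CCA ATG CTT GAA TGT GAG TAG ATG TGA CGC CCC AGT ACG GAT AAA GCA GTT AGT CAT GTG CTA GAT GTA GGT GTG TGG ACC AAG — ATG at 7, stop TAG at 22 → 18 nt; ATG at 25, stop TGA at 28 → 6 nt.
Frame +2: GCC CAA TGC TTG AAT GTG AGT AGA TGT GAC GCC CCA GTA CGG ATA AAG CAG TTA GTC ATG TGC TAG ATG TAG GTG TGT GGA CCA AGT — ATG at 59, stop TAG at 65 → 9 nt; ATG at 68, stop TAG at 71 → 6 nt.
Frame +3: CCC AAT GCT TGA ATG TGA GTA GAT GTG ACG CCC CAG TAC GGA TAA AGC AGT TAG TCA TGT GCT AGA TGT AGG TGT GTG GAC CAA — ATG at 15, stop TGA at 18 → 6 nt.
Frame -1: ACT TGG TCC ACA CAC CTA CAT CTA GCA CAT GAC TAA CTG CTT TAT CCG TAC TGG GGC GTC ACA TCT ACT CAC ATT CAA GCA TTG GGC — no ATG→stop ORF.
Frame -2: CTT GGT CCA CAC ACC TAC ATC TAG CAC ATG ACT AAC TGC TTT ATC CGT ACT GGG GCG TCA CAT CTA CTC ACA TTC AAG CAT TGG GCC — no ATG→stop ORF.
Frame -3: TTG GTC CAC ACA CCT ACA TCT AGC ACA TGA CTA ACT GCT TTA TCC GTA CTG GGG CGT CAC ATC TAC TCA CAT TCA AGC ATT GGG — no ATG→stop ORF.
Frame +1 has an ORF of 18 nucleotides (positions 7–24) ≥ 15, so yes.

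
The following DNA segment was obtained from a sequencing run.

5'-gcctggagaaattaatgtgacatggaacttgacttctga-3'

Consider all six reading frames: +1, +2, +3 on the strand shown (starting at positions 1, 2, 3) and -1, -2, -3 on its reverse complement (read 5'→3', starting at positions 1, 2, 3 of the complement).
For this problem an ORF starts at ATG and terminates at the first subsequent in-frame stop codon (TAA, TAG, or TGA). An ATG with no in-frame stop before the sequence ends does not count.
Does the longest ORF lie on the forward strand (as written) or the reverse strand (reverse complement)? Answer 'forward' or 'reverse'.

Reverse complement (5'→3'): TCAGAAGTCAAGTTCCATGTCACATTAATTTCTCCAGGC
Frame +1: GCC TGG AGA AAT TAA TGT GAC ATG GAA CTT GAC TTC TGA — ATG at 22, stop TGA at 37 → 18 nt.
Frame +2: CCT GGA GAA ATT AAT GTG ACA TGG AAC TTG ACT TCT — no ATG→stop ORF.
Frame +3: CTG GAG AAA TTA ATG TGA CAT GGA ACT TGA CTT CTG — ATG at 15, stop TGA at 18 → 6 nt.
Frame -1: TCA GAA GTC AAG TTC CAT GTC ACA TTA ATT TCT CCA GGC — no ATG→stop ORF.
Frame -2: CAG AAG TCA AGT TCC ATG TCA CAT TAA TTT CTC CAG — ATG at 17, stop TAA at 26 → 12 nt.
Frame -3: AGA AGT CAA GTT CCA TGT CAC ATT AAT TTC TCC AGG — no ATG→stop ORF.
Forward-strand max 18 nt; reverse-strand max 12 nt. The forward strand has the longer ORF.

forward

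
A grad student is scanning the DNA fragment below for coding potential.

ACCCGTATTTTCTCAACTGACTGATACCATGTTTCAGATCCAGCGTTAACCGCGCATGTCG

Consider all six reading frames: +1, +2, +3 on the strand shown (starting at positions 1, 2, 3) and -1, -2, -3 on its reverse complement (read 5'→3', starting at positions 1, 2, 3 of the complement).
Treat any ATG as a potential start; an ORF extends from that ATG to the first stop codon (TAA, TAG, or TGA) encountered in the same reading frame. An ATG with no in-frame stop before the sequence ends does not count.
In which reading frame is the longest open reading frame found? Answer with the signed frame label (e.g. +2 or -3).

Reverse complement (5'→3'): CGACATGCGCGGTTAACGCTGGATCTGAAACATGGTATCAGTCAGTTGAGAAAATACGGGT
Frame +1: ACC CGT ATT TTC TCA ACT GAC TGA TAC CAT GTT TCA GAT CCA GCG TTA ACC GCG CAT GTC — no ATG→stop ORF.
Frame +2: CCC GTA TTT TCT CAA CTG ACT GAT ACC ATG TTT CAG ATC CAG CGT TAA CCG CGC ATG TCG — ATG at 29, stop TAA at 47 → 21 nt.
Frame +3: CCG TAT TTT CTC AAC TGA CTG ATA CCA TGT TTC AGA TCC AGC GTT AAC CGC GCA TGT — no ATG→stop ORF.
Frame -1: CGA CAT GCG CGG TTA ACG CTG GAT CTG AAA CAT GGT ATC AGT CAG TTG AGA AAA TAC GGG — no ATG→stop ORF.
Frame -2: GAC ATG CGC GGT TAA CGC TGG ATC TGA AAC ATG GTA TCA GTC AGT TGA GAA AAT ACG GGT — ATG at 5, stop TAA at 14 → 12 nt; ATG at 32, stop TGA at 47 → 18 nt.
Frame -3: ACA TGC GCG GTT AAC GCT GGA TCT GAA ACA TGG TAT CAG TCA GTT GAG AAA ATA CGG — no ATG→stop ORF.
Longest ORF is 21 nt in frame +2 (positions 29–49).

+2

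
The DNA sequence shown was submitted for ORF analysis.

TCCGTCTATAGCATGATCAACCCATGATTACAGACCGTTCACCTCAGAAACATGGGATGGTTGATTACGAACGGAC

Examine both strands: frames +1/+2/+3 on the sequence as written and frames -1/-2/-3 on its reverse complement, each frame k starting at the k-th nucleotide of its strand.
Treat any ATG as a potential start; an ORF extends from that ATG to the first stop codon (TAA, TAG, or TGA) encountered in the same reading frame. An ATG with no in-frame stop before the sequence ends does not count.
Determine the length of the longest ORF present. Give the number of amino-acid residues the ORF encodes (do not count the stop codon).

Reverse complement (5'→3'): GTCCGTTCGTAATCAACCATCCCATGTTTCTGAGGTGAACGGTCTGTAATCATGGGTTGATCATGCTATAGACGGA
Frame +1: TCC GTC TAT AGC ATG ATC AAC CCA TGA TTA CAG ACC GTT CAC CTC AGA AAC ATG GGA TGG TTG ATT ACG AAC GGA — ATG at 13, stop TGA at 25 → 15 nt.
Frame +2: CCG TCT ATA GCA TGA TCA ACC CAT GAT TAC AGA CCG TTC ACC TCA GAA ACA TGG GAT GGT TGA TTA CGA ACG GAC — no ATG→stop ORF.
Frame +3: CGT CTA TAG CAT GAT CAA CCC ATG ATT ACA GAC CGT TCA CCT CAG AAA CAT GGG ATG GTT GAT TAC GAA CGG — no ATG→stop ORF.
Frame -1: GTC CGT TCG TAA TCA ACC ATC CCA TGT TTC TGA GGT GAA CGG TCT GTA ATC ATG GGT TGA TCA TGC TAT AGA CGG — ATG at 52, stop TGA at 58 → 9 nt.
Frame -2: TCC GTT CGT AAT CAA CCA TCC CAT GTT TCT GAG GTG AAC GGT CTG TAA TCA TGG GTT GAT CAT GCT ATA GAC GGA — no ATG→stop ORF.
Frame -3: CCG TTC GTA ATC AAC CAT CCC ATG TTT CTG AGG TGA ACG GTC TGT AAT CAT GGG TTG ATC ATG CTA TAG ACG — ATG at 24, stop TGA at 36 → 15 nt; ATG at 63, stop TAG at 69 → 9 nt.
Longest: frame +1, positions 13–27, 15 nt = 5 codons = 4 aa. → 4 amino acids.

4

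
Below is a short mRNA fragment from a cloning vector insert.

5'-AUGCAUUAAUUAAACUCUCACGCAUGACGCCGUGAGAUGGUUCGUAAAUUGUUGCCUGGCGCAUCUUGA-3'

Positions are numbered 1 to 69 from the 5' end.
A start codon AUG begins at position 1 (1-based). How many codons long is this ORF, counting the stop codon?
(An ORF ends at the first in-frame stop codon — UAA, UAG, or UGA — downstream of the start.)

Codons from position 1: AUG (1–3), CAU (4–6), UAA (7–9).
UAA is the first in-frame stop; that's 3 codons including the stop.

3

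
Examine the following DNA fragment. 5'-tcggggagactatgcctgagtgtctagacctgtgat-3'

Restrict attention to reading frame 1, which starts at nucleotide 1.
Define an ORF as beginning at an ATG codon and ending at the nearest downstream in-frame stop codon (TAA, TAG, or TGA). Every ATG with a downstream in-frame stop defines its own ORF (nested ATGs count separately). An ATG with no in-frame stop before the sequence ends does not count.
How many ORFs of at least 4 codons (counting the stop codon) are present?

Frame 1: TCG GGG AGA CTA TGC CTG AGT GTC TAG ACC TGT GAT — no ATG→stop ORF.
No ORF reaches 4 codons. Count = 0.

0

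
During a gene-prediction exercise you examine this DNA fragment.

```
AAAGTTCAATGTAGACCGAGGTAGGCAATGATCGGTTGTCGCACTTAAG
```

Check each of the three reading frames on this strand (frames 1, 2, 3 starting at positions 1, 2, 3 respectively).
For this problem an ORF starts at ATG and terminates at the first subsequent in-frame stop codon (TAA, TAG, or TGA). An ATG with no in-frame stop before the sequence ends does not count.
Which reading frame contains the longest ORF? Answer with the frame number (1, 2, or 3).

1

Frame 1: AAA GTT CAA TGT AGA CCG AGG TAG GCA ATG ATC GGT TGT CGC ACT TAA — ATG at 28, stop TAA at 46 → 21 nt.
Frame 2: AAG TTC AAT GTA GAC CGA GGT AGG CAA TGA TCG GTT GTC GCA CTT AAG — no ATG→stop ORF.
Frame 3: AGT TCA ATG TAG ACC GAG GTA GGC AAT GAT CGG TTG TCG CAC TTA — ATG at 9, stop TAG at 12 → 6 nt.
Longest ORF is 21 nt in frame 1 (positions 28–48).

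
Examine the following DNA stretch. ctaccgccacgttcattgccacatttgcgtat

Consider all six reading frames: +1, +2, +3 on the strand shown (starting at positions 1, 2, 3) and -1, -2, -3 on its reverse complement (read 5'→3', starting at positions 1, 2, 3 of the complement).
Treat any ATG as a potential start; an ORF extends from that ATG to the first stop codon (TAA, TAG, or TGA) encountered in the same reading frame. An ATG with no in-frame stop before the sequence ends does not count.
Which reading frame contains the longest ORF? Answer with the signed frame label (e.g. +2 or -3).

Reverse complement (5'→3'): ATACGCAAATGTGGCAATGAACGTGGCGGTAG
Frame +1: CTA CCG CCA CGT TCA TTG CCA CAT TTG CGT — no ATG→stop ORF.
Frame +2: TAC CGC CAC GTT CAT TGC CAC ATT TGC GTA — no ATG→stop ORF.
Frame +3: ACC GCC ACG TTC ATT GCC ACA TTT GCG TAT — no ATG→stop ORF.
Frame -1: ATA CGC AAA TGT GGC AAT GAA CGT GGC GGT — no ATG→stop ORF.
Frame -2: TAC GCA AAT GTG GCA ATG AAC GTG GCG GTA — no ATG→stop ORF.
Frame -3: ACG CAA ATG TGG CAA TGA ACG TGG CGG TAG — ATG at 9, stop TGA at 18 → 12 nt.
Longest ORF is 12 nt in frame -3 (positions 9–20).

-3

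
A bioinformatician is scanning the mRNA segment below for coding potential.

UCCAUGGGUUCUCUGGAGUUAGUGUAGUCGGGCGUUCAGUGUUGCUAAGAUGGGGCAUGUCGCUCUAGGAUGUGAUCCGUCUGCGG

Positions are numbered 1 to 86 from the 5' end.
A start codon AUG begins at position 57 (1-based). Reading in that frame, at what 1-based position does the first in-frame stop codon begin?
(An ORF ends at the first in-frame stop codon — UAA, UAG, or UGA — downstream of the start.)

Codons from position 57: AUG (57–59), UCG (60–62), CUC (63–65), UAG (66–68).
UAG is a stop codon; it begins at position 66.

66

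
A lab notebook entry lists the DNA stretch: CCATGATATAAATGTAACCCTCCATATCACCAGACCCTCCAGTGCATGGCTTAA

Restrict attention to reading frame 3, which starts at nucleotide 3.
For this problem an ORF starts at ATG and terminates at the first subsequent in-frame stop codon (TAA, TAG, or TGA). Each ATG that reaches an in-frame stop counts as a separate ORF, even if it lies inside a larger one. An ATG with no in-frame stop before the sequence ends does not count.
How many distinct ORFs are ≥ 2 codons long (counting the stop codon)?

2

Frame 3: ATG ATA TAA ATG TAA CCC TCC ATA TCA CCA GAC CCT CCA GTG CAT GGC TTA — ATG at 3, stop TAA at 9 → 9 nt; ATG at 12, stop TAA at 15 → 6 nt.
ORFs ≥ 2 codons: frame 3 3–11 (3 codons), frame 3 12–17 (2 codons). Count = 2.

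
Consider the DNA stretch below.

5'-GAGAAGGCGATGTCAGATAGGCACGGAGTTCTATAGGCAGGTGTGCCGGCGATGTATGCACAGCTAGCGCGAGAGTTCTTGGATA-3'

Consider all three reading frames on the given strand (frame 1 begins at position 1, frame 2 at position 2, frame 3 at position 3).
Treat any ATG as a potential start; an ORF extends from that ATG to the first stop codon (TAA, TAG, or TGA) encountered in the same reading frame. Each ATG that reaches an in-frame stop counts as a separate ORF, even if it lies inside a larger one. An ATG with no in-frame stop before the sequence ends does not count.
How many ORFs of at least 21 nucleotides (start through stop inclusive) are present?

1

Frame 1: GAG AAG GCG ATG TCA GAT AGG CAC GGA GTT CTA TAG GCA GGT GTG CCG GCG ATG TAT GCA CAG CTA GCG CGA GAG TTC TTG GAT — ATG at 10, stop TAG at 34 → 27 nt.
Frame 2: AGA AGG CGA TGT CAG ATA GGC ACG GAG TTC TAT AGG CAG GTG TGC CGG CGA TGT ATG CAC AGC TAG CGC GAG AGT TCT TGG ATA — ATG at 56, stop TAG at 65 → 12 nt.
Frame 3: GAA GGC GAT GTC AGA TAG GCA CGG AGT TCT ATA GGC AGG TGT GCC GGC GAT GTA TGC ACA GCT AGC GCG AGA GTT CTT GGA — no ATG→stop ORF.
ORFs ≥ 21 nucleotides: frame 1 10–36 (27 nucleotides). Count = 1.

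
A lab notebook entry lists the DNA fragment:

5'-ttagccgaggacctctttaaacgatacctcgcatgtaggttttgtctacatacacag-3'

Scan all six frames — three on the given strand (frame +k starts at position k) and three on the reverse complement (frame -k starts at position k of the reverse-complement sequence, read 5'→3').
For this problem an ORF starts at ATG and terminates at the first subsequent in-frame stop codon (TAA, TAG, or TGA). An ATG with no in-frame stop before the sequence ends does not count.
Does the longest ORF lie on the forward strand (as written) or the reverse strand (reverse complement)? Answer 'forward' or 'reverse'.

reverse

Reverse complement (5'→3'): CTGTGTATGTAGACAAAACCTACATGCGAGGTATCGTTTAAAGAGGTCCTCGGCTAA
Frame +1: TTA GCC GAG GAC CTC TTT AAA CGA TAC CTC GCA TGT AGG TTT TGT CTA CAT ACA CAG — no ATG→stop ORF.
Frame +2: TAG CCG AGG ACC TCT TTA AAC GAT ACC TCG CAT GTA GGT TTT GTC TAC ATA CAC — no ATG→stop ORF.
Frame +3: AGC CGA GGA CCT CTT TAA ACG ATA CCT CGC ATG TAG GTT TTG TCT ACA TAC ACA — ATG at 33, stop TAG at 36 → 6 nt.
Frame -1: CTG TGT ATG TAG ACA AAA CCT ACA TGC GAG GTA TCG TTT AAA GAG GTC CTC GGC TAA — ATG at 7, stop TAG at 10 → 6 nt.
Frame -2: TGT GTA TGT AGA CAA AAC CTA CAT GCG AGG TAT CGT TTA AAG AGG TCC TCG GCT — no ATG→stop ORF.
Frame -3: GTG TAT GTA GAC AAA ACC TAC ATG CGA GGT ATC GTT TAA AGA GGT CCT CGG CTA — ATG at 24, stop TAA at 39 → 18 nt.
Forward-strand max 6 nt; reverse-strand max 18 nt. The reverse strand has the longer ORF.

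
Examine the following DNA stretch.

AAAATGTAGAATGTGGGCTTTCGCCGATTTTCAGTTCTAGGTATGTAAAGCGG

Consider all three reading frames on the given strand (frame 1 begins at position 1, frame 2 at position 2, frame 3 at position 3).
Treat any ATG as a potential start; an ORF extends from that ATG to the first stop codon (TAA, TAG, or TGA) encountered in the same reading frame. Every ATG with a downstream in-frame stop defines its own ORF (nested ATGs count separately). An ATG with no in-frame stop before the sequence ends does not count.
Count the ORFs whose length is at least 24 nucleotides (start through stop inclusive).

Frame 1: AAA ATG TAG AAT GTG GGC TTT CGC CGA TTT TCA GTT CTA GGT ATG TAA AGC — ATG at 4, stop TAG at 7 → 6 nt; ATG at 43, stop TAA at 46 → 6 nt.
Frame 2: AAA TGT AGA ATG TGG GCT TTC GCC GAT TTT CAG TTC TAG GTA TGT AAA GCG — ATG at 11, stop TAG at 38 → 30 nt.
Frame 3: AAT GTA GAA TGT GGG CTT TCG CCG ATT TTC AGT TCT AGG TAT GTA AAG CGG — no ATG→stop ORF.
ORFs ≥ 24 nucleotides: frame 2 11–40 (30 nucleotides). Count = 1.

1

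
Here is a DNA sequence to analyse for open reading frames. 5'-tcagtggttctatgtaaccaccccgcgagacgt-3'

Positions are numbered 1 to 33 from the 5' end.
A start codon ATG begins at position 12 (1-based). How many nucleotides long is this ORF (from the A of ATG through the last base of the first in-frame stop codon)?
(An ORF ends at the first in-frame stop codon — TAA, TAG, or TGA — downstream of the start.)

6

Codons from position 12: ATG (12–14), TAA (15–17).
TAA is the first in-frame stop; ORF spans 12–17, 6 nucleotides.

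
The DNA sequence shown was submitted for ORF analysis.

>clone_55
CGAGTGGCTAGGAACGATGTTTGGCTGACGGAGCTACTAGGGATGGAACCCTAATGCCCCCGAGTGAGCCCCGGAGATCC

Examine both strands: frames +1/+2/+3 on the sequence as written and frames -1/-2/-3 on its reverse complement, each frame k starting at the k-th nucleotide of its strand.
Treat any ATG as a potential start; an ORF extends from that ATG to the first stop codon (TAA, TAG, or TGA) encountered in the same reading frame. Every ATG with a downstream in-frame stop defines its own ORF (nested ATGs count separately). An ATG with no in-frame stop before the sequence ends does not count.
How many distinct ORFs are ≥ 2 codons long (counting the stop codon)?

Reverse complement (5'→3'): GGATCTCCGGGGCTCACTCGGGGGCATTAGGGTTCCATCCCTAGTAGCTCCGTCAGCCAAACATCGTTCCTAGCCACTCG
Frame +1: CGA GTG GCT AGG AAC GAT GTT TGG CTG ACG GAG CTA CTA GGG ATG GAA CCC TAA TGC CCC CGA GTG AGC CCC GGA GAT — ATG at 43, stop TAA at 52 → 12 nt.
Frame +2: GAG TGG CTA GGA ACG ATG TTT GGC TGA CGG AGC TAC TAG GGA TGG AAC CCT AAT GCC CCC GAG TGA GCC CCG GAG ATC — ATG at 17, stop TGA at 26 → 12 nt.
Frame +3: AGT GGC TAG GAA CGA TGT TTG GCT GAC GGA GCT ACT AGG GAT GGA ACC CTA ATG CCC CCG AGT GAG CCC CGG AGA TCC — no ATG→stop ORF.
Frame -1: GGA TCT CCG GGG CTC ACT CGG GGG CAT TAG GGT TCC ATC CCT AGT AGC TCC GTC AGC CAA ACA TCG TTC CTA GCC ACT — no ATG→stop ORF.
Frame -2: GAT CTC CGG GGC TCA CTC GGG GGC ATT AGG GTT CCA TCC CTA GTA GCT CCG TCA GCC AAA CAT CGT TCC TAG CCA CTC — no ATG→stop ORF.
Frame -3: ATC TCC GGG GCT CAC TCG GGG GCA TTA GGG TTC CAT CCC TAG TAG CTC CGT CAG CCA AAC ATC GTT CCT AGC CAC TCG — no ATG→stop ORF.
ORFs ≥ 2 codons: frame +1 43–54 (4 codons), frame +2 17–28 (4 codons). Count = 2.

2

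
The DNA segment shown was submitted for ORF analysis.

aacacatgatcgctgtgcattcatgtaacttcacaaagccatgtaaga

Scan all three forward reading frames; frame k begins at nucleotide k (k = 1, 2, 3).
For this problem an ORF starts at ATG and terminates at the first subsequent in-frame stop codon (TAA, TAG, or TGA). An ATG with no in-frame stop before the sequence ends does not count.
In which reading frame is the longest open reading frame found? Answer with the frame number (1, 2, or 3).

2

Frame 1: AAC ACA TGA TCG CTG TGC ATT CAT GTA ACT TCA CAA AGC CAT GTA AGA — no ATG→stop ORF.
Frame 2: ACA CAT GAT CGC TGT GCA TTC ATG TAA CTT CAC AAA GCC ATG TAA — ATG at 23, stop TAA at 26 → 6 nt; ATG at 41, stop TAA at 44 → 6 nt.
Frame 3: CAC ATG ATC GCT GTG CAT TCA TGT AAC TTC ACA AAG CCA TGT AAG — no ATG→stop ORF.
Longest ORF is 6 nt in frame 2 (positions 23–28).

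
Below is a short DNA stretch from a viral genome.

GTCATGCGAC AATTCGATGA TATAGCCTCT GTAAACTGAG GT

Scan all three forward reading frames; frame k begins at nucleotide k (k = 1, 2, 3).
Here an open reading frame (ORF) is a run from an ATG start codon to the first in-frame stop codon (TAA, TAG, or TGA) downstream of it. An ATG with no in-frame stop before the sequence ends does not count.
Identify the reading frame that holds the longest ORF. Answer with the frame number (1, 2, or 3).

1

Frame 1: GTC ATG CGA CAA TTC GAT GAT ATA GCC TCT GTA AAC TGA GGT — ATG at 4, stop TGA at 37 → 36 nt.
Frame 2: TCA TGC GAC AAT TCG ATG ATA TAG CCT CTG TAA ACT GAG — ATG at 17, stop TAG at 23 → 9 nt.
Frame 3: CAT GCG ACA ATT CGA TGA TAT AGC CTC TGT AAA CTG AGG — no ATG→stop ORF.
Longest ORF is 36 nt in frame 1 (positions 4–39).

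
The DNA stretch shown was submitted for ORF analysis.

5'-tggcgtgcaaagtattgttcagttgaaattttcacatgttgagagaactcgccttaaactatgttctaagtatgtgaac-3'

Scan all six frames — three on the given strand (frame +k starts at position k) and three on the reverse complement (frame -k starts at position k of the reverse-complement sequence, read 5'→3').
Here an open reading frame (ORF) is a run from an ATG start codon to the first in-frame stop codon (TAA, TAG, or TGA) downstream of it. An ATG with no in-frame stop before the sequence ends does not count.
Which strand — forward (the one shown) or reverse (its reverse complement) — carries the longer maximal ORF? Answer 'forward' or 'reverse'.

forward

Reverse complement (5'→3'): GTTCACATACTTAGAACATAGTTTAAGGCGAGTTCTCTCAACATGTGAAAATTTCAACTGAACAATACTTTGCACGCCA
Frame +1: TGG CGT GCA AAG TAT TGT TCA GTT GAA ATT TTC ACA TGT TGA GAG AAC TCG CCT TAA ACT ATG TTC TAA GTA TGT GAA — ATG at 61, stop TAA at 67 → 9 nt.
Frame +2: GGC GTG CAA AGT ATT GTT CAG TTG AAA TTT TCA CAT GTT GAG AGA ACT CGC CTT AAA CTA TGT TCT AAG TAT GTG AAC — no ATG→stop ORF.
Frame +3: GCG TGC AAA GTA TTG TTC AGT TGA AAT TTT CAC ATG TTG AGA GAA CTC GCC TTA AAC TAT GTT CTA AGT ATG TGA — ATG at 36, stop TGA at 75 → 42 nt; ATG at 72, stop TGA at 75 → 6 nt.
Frame -1: GTT CAC ATA CTT AGA ACA TAG TTT AAG GCG AGT TCT CTC AAC ATG TGA AAA TTT CAA CTG AAC AAT ACT TTG CAC GCC — ATG at 43, stop TGA at 46 → 6 nt.
Frame -2: TTC ACA TAC TTA GAA CAT AGT TTA AGG CGA GTT CTC TCA ACA TGT GAA AAT TTC AAC TGA ACA ATA CTT TGC ACG CCA — no ATG→stop ORF.
Frame -3: TCA CAT ACT TAG AAC ATA GTT TAA GGC GAG TTC TCT CAA CAT GTG AAA ATT TCA ACT GAA CAA TAC TTT GCA CGC — no ATG→stop ORF.
Forward-strand max 42 nt; reverse-strand max 6 nt. The forward strand has the longer ORF.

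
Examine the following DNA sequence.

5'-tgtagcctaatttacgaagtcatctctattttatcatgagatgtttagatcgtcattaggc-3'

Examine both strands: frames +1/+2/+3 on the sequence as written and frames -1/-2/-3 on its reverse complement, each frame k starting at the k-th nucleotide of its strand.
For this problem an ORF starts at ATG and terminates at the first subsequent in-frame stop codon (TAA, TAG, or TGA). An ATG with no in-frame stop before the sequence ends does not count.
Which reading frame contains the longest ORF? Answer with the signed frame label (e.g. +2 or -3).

Reverse complement (5'→3'): GCCTAATGACGATCTAAACATCTCATGATAAAATAGAGATGACTTCGTAAATTAGGCTACA
Frame +1: TGT AGC CTA ATT TAC GAA GTC ATC TCT ATT TTA TCA TGA GAT GTT TAG ATC GTC ATT AGG — no ATG→stop ORF.
Frame +2: GTA GCC TAA TTT ACG AAG TCA TCT CTA TTT TAT CAT GAG ATG TTT AGA TCG TCA TTA GGC — no ATG→stop ORF.
Frame +3: TAG CCT AAT TTA CGA AGT CAT CTC TAT TTT ATC ATG AGA TGT TTA GAT CGT CAT TAG — ATG at 36, stop TAG at 57 → 24 nt.
Frame -1: GCC TAA TGA CGA TCT AAA CAT CTC ATG ATA AAA TAG AGA TGA CTT CGT AAA TTA GGC TAC — ATG at 25, stop TAG at 34 → 12 nt.
Frame -2: CCT AAT GAC GAT CTA AAC ATC TCA TGA TAA AAT AGA GAT GAC TTC GTA AAT TAG GCT ACA — no ATG→stop ORF.
Frame -3: CTA ATG ACG ATC TAA ACA TCT CAT GAT AAA ATA GAG ATG ACT TCG TAA ATT AGG CTA — ATG at 6, stop TAA at 15 → 12 nt; ATG at 39, stop TAA at 48 → 12 nt.
Longest ORF is 24 nt in frame +3 (positions 36–59).

+3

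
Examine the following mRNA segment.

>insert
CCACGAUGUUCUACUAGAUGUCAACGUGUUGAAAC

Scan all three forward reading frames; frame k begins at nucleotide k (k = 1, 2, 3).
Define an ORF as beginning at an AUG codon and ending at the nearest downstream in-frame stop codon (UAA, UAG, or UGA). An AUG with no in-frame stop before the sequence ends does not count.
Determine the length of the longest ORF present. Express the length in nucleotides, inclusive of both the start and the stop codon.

Frame 1: CCA CGA UGU UCU ACU AGA UGU CAA CGU GUU GAA — no AUG→stop ORF.
Frame 2: CAC GAU GUU CUA CUA GAU GUC AAC GUG UUG AAA — no AUG→stop ORF.
Frame 3: ACG AUG UUC UAC UAG AUG UCA ACG UGU UGA AAC — AUG at 6, stop UAG at 15 → 12 nt; AUG at 18, stop UGA at 30 → 15 nt.
Longest: frame 3, positions 18–32, 15 nt = 5 codons = 4 aa. → 15 nucleotides.

15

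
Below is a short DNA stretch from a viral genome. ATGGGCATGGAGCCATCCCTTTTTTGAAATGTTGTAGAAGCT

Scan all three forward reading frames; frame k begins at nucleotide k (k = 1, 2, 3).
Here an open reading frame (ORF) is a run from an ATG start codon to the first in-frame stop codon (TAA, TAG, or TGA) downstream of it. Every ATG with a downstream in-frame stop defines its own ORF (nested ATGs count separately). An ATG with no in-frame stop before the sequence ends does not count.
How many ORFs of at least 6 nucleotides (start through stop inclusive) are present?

3

Frame 1: ATG GGC ATG GAG CCA TCC CTT TTT TGA AAT GTT GTA GAA GCT — ATG at 1, stop TGA at 25 → 27 nt; ATG at 7, stop TGA at 25 → 21 nt.
Frame 2: TGG GCA TGG AGC CAT CCC TTT TTT GAA ATG TTG TAG AAG — ATG at 29, stop TAG at 35 → 9 nt.
Frame 3: GGG CAT GGA GCC ATC CCT TTT TTG AAA TGT TGT AGA AGC — no ATG→stop ORF.
ORFs ≥ 6 nucleotides: frame 1 1–27 (27 nucleotides), frame 1 7–27 (21 nucleotides), frame 2 29–37 (9 nucleotides). Count = 3.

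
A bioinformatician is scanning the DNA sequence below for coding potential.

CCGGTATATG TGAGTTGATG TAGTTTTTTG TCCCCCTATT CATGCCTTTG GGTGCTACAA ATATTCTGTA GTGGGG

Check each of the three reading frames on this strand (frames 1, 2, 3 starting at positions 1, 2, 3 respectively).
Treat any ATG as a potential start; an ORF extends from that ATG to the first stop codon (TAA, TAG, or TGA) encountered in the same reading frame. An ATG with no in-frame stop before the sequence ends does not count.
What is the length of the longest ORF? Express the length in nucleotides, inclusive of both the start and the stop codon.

Frame 1: CCG GTA TAT GTG AGT TGA TGT AGT TTT TTG TCC CCC TAT TCA TGC CTT TGG GTG CTA CAA ATA TTC TGT AGT GGG — no ATG→stop ORF.
Frame 2: CGG TAT ATG TGA GTT GAT GTA GTT TTT TGT CCC CCT ATT CAT GCC TTT GGG TGC TAC AAA TAT TCT GTA GTG GGG — ATG at 8, stop TGA at 11 → 6 nt.
Frame 3: GGT ATA TGT GAG TTG ATG TAG TTT TTT GTC CCC CTA TTC ATG CCT TTG GGT GCT ACA AAT ATT CTG TAG TGG — ATG at 18, stop TAG at 21 → 6 nt; ATG at 42, stop TAG at 69 → 30 nt.
Longest: frame 3, positions 42–71, 30 nt = 10 codons = 9 aa. → 30 nucleotides.

30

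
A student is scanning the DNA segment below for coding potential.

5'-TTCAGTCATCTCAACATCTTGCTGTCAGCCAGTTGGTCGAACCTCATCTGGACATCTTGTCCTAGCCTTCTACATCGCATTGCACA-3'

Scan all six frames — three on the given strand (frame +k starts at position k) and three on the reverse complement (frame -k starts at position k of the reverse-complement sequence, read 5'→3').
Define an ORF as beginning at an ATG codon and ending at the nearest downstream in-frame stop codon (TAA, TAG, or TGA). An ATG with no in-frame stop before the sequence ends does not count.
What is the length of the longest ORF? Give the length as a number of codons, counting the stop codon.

Reverse complement (5'→3'): TGTGCAATGCGATGTAGAAGGCTAGGACAAGATGTCCAGATGAGGTTCGACCAACTGGCTGACAGCAAGATGTTGAGATGACTGAA
Frame +1: TTC AGT CAT CTC AAC ATC TTG CTG TCA GCC AGT TGG TCG AAC CTC ATC TGG ACA TCT TGT CCT AGC CTT CTA CAT CGC ATT GCA — no ATG→stop ORF.
Frame +2: TCA GTC ATC TCA ACA TCT TGC TGT CAG CCA GTT GGT CGA ACC TCA TCT GGA CAT CTT GTC CTA GCC TTC TAC ATC GCA TTG CAC — no ATG→stop ORF.
Frame +3: CAG TCA TCT CAA CAT CTT GCT GTC AGC CAG TTG GTC GAA CCT CAT CTG GAC ATC TTG TCC TAG CCT TCT ACA TCG CAT TGC ACA — no ATG→stop ORF.
Frame -1: TGT GCA ATG CGA TGT AGA AGG CTA GGA CAA GAT GTC CAG ATG AGG TTC GAC CAA CTG GCT GAC AGC AAG ATG TTG AGA TGA CTG — ATG at 7, stop TGA at 79 → 75 nt; ATG at 40, stop TGA at 79 → 42 nt; ATG at 70, stop TGA at 79 → 12 nt.
Frame -2: GTG CAA TGC GAT GTA GAA GGC TAG GAC AAG ATG TCC AGA TGA GGT TCG ACC AAC TGG CTG ACA GCA AGA TGT TGA GAT GAC TGA — ATG at 32, stop TGA at 41 → 12 nt.
Frame -3: TGC AAT GCG ATG TAG AAG GCT AGG ACA AGA TGT CCA GAT GAG GTT CGA CCA ACT GGC TGA CAG CAA GAT GTT GAG ATG ACT GAA — ATG at 12, stop TAG at 15 → 6 nt.
Longest: frame -1, positions 7–81, 75 nt = 25 codons = 24 aa. → 25 codons.

25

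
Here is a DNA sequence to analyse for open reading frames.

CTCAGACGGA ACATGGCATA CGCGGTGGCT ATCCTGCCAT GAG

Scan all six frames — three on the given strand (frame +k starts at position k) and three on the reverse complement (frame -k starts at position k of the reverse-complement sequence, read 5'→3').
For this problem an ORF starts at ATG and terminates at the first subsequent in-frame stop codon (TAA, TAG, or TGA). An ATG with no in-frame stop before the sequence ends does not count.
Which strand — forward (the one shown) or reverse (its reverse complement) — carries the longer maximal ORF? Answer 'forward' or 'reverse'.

Reverse complement (5'→3'): CTCATGGCAGGATAGCCACCGCGTATGCCATGTTCCGTCTGAG
Frame +1: CTC AGA CGG AAC ATG GCA TAC GCG GTG GCT ATC CTG CCA TGA — ATG at 13, stop TGA at 40 → 30 nt.
Frame +2: TCA GAC GGA ACA TGG CAT ACG CGG TGG CTA TCC TGC CAT GAG — no ATG→stop ORF.
Frame +3: CAG ACG GAA CAT GGC ATA CGC GGT GGC TAT CCT GCC ATG — no ATG→stop ORF.
Frame -1: CTC ATG GCA GGA TAG CCA CCG CGT ATG CCA TGT TCC GTC TGA — ATG at 4, stop TAG at 13 → 12 nt; ATG at 25, stop TGA at 40 → 18 nt.
Frame -2: TCA TGG CAG GAT AGC CAC CGC GTA TGC CAT GTT CCG TCT GAG — no ATG→stop ORF.
Frame -3: CAT GGC AGG ATA GCC ACC GCG TAT GCC ATG TTC CGT CTG — no ATG→stop ORF.
Forward-strand max 30 nt; reverse-strand max 18 nt. The forward strand has the longer ORF.

forward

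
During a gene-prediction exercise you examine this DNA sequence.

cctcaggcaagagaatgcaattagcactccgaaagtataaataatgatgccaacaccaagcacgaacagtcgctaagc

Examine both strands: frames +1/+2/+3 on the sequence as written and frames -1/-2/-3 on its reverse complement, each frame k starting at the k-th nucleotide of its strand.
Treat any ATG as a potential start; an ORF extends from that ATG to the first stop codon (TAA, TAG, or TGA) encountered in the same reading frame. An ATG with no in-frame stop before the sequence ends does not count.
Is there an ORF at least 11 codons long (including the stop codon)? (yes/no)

Reverse complement (5'→3'): GCTTAGCGACTGTTCGTGCTTGGTGTTGGCATCATTATTTATACTTTCGGAGTGCTAATTGCATTCTCTTGCCTGAGG
Frame +1: CCT CAG GCA AGA GAA TGC AAT TAG CAC TCC GAA AGT ATA AAT AAT GAT GCC AAC ACC AAG CAC GAA CAG TCG CTA AGC — no ATG→stop ORF.
Frame +2: CTC AGG CAA GAG AAT GCA ATT AGC ACT CCG AAA GTA TAA ATA ATG ATG CCA ACA CCA AGC ACG AAC AGT CGC TAA — ATG at 44, stop TAA at 74 → 33 nt; ATG at 47, stop TAA at 74 → 30 nt.
Frame +3: TCA GGC AAG AGA ATG CAA TTA GCA CTC CGA AAG TAT AAA TAA TGA TGC CAA CAC CAA GCA CGA ACA GTC GCT AAG — ATG at 15, stop TAA at 42 → 30 nt.
Frame -1: GCT TAG CGA CTG TTC GTG CTT GGT GTT GGC ATC ATT ATT TAT ACT TTC GGA GTG CTA ATT GCA TTC TCT TGC CTG AGG — no ATG→stop ORF.
Frame -2: CTT AGC GAC TGT TCG TGC TTG GTG TTG GCA TCA TTA TTT ATA CTT TCG GAG TGC TAA TTG CAT TCT CTT GCC TGA — no ATG→stop ORF.
Frame -3: TTA GCG ACT GTT CGT GCT TGG TGT TGG CAT CAT TAT TTA TAC TTT CGG AGT GCT AAT TGC ATT CTC TTG CCT GAG — no ATG→stop ORF.
Frame +2 has an ORF of 11 codons (positions 44–76) ≥ 11, so yes.

yes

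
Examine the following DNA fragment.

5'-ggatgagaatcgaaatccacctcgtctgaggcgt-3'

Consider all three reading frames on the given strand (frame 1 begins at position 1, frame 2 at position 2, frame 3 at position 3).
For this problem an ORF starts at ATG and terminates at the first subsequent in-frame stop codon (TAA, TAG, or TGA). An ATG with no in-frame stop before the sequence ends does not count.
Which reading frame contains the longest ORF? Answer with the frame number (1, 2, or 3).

Frame 1: GGA TGA GAA TCG AAA TCC ACC TCG TCT GAG GCG — no ATG→stop ORF.
Frame 2: GAT GAG AAT CGA AAT CCA CCT CGT CTG AGG CGT — no ATG→stop ORF.
Frame 3: ATG AGA ATC GAA ATC CAC CTC GTC TGA GGC — ATG at 3, stop TGA at 27 → 27 nt.
Longest ORF is 27 nt in frame 3 (positions 3–29).

3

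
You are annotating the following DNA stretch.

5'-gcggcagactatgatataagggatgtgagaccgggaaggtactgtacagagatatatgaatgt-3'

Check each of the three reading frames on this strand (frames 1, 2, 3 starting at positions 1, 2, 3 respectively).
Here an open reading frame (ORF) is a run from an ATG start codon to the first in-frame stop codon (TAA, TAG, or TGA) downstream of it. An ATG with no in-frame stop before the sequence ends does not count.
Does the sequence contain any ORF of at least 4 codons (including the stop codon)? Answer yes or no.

Frame 1: GCG GCA GAC TAT GAT ATA AGG GAT GTG AGA CCG GGA AGG TAC TGT ACA GAG ATA TAT GAA TGT — no ATG→stop ORF.
Frame 2: CGG CAG ACT ATG ATA TAA GGG ATG TGA GAC CGG GAA GGT ACT GTA CAG AGA TAT ATG AAT — ATG at 11, stop TAA at 17 → 9 nt; ATG at 23, stop TGA at 26 → 6 nt.
Frame 3: GGC AGA CTA TGA TAT AAG GGA TGT GAG ACC GGG AAG GTA CTG TAC AGA GAT ATA TGA ATG — no ATG→stop ORF.
Largest ORF found is 3 codons < 4, so no.

no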